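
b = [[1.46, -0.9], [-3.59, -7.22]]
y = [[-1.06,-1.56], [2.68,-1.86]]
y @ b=[[4.05, 12.22], [10.59, 11.02]]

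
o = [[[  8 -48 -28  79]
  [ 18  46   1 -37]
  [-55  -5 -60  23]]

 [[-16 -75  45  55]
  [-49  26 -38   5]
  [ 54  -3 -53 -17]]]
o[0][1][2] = 1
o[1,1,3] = 5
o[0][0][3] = 79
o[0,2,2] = -60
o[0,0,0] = 8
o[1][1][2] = -38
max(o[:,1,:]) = 46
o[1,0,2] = 45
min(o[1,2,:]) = -53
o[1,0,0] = -16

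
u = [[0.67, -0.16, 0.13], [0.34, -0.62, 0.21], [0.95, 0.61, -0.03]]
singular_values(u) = [1.25, 0.87, 0.0]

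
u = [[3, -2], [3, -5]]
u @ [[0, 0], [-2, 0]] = [[4, 0], [10, 0]]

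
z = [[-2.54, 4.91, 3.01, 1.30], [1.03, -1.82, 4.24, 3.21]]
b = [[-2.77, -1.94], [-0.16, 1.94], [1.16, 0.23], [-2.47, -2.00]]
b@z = [[5.04, -10.07, -16.56, -9.83], [2.4, -4.32, 7.74, 6.02], [-2.71, 5.28, 4.47, 2.25], [4.21, -8.49, -15.91, -9.63]]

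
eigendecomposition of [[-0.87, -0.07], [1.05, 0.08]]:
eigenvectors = [[-0.64, 0.08], [0.77, -1.0]]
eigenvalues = [-0.79, -0.0]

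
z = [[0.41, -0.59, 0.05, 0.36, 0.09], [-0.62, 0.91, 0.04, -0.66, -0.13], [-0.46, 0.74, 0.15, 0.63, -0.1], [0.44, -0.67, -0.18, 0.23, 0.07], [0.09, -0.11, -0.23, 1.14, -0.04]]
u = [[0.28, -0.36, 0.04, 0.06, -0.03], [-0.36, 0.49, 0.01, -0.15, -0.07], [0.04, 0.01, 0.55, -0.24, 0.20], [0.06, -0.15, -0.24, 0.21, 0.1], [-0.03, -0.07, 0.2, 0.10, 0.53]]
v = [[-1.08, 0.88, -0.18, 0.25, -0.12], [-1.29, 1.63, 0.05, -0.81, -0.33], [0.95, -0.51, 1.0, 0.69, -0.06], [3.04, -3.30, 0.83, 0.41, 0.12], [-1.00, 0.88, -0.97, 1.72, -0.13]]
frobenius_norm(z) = 2.37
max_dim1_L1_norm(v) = 7.7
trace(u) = 2.06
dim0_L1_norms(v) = [7.36, 7.2, 3.03, 3.88, 0.76]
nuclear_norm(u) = 2.08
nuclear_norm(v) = 9.20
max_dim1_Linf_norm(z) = 1.14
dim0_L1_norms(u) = [0.77, 1.08, 1.04, 0.76, 0.93]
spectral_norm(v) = 5.54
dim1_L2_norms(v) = [1.43, 2.26, 1.63, 4.58, 2.39]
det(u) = -0.00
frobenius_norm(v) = 6.04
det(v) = -0.67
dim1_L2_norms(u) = [0.46, 0.63, 0.63, 0.37, 0.58]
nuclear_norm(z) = 3.56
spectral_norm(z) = 1.92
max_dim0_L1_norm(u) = 1.08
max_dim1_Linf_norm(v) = 3.3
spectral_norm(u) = 0.82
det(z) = -0.00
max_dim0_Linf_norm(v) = 3.3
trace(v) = 1.83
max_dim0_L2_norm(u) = 0.63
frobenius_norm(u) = 1.22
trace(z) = 1.66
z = u @ v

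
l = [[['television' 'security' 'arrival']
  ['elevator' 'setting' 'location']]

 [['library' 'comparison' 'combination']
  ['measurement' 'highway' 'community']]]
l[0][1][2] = 'location'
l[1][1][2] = 'community'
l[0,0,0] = 'television'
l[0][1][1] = 'setting'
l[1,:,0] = ['library', 'measurement']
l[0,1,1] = 'setting'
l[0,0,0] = 'television'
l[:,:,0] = [['television', 'elevator'], ['library', 'measurement']]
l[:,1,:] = [['elevator', 'setting', 'location'], ['measurement', 'highway', 'community']]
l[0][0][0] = 'television'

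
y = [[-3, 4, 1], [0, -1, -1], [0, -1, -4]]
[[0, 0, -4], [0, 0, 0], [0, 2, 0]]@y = [[0, 4, 16], [0, 0, 0], [0, -2, -2]]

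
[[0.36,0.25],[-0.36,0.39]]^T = [[0.36, -0.36], [0.25, 0.39]]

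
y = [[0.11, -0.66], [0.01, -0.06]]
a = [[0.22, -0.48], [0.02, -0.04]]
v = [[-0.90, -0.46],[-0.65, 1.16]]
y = a @ v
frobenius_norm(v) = 1.67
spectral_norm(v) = 1.33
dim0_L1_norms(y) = [0.12, 0.72]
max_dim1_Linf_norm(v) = 1.16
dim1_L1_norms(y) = [0.77, 0.07]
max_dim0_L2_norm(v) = 1.25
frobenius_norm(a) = 0.53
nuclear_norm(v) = 2.34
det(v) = -1.34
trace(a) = 0.18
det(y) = 0.00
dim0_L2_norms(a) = [0.22, 0.48]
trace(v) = 0.26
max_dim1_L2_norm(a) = 0.53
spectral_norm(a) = 0.53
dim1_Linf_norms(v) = [0.9, 1.16]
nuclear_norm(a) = 0.53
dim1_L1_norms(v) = [1.36, 1.81]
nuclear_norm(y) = 0.67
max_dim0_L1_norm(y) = 0.72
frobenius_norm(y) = 0.67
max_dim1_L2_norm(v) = 1.33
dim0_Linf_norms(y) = [0.11, 0.66]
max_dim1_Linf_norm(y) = 0.66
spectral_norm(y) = 0.67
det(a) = 0.00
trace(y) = 0.05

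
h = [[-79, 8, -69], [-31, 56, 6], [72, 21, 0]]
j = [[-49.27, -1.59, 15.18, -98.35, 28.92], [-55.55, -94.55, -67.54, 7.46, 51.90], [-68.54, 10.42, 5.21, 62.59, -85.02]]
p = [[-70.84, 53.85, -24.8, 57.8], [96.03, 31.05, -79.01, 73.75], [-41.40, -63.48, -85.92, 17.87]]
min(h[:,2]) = -69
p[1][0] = 96.03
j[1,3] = 7.46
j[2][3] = 62.59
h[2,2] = 0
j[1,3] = 7.46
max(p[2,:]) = 17.87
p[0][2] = -24.8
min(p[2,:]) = -85.92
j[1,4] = 51.9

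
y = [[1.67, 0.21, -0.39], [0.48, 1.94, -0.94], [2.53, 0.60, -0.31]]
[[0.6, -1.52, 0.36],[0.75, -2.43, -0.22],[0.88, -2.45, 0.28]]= y @ [[0.27, -0.71, 0.14], [0.19, -0.89, -0.42], [-0.27, 0.39, -0.56]]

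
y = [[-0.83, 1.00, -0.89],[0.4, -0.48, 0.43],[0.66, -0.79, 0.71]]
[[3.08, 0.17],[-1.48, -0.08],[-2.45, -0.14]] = y @ [[-0.92, 0.27], [0.99, 0.2], [-1.49, -0.22]]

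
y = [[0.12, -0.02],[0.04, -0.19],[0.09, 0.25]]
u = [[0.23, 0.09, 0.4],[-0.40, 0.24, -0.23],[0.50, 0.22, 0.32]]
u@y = [[0.07, 0.08], [-0.06, -0.1], [0.10, 0.03]]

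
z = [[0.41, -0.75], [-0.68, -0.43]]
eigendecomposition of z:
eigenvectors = [[0.88,0.51], [-0.48,0.86]]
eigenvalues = [0.82, -0.84]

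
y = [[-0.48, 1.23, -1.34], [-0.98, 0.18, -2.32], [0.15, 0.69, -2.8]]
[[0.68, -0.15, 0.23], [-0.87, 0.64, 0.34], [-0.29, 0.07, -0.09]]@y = [[-0.14, 0.97, -1.21], [-0.16, -0.72, -1.27], [0.06, -0.41, 0.48]]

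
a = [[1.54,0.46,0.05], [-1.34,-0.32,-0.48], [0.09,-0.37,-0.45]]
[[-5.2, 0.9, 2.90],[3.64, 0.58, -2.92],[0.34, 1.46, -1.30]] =a@[[-2.45, 0.68, 1.18], [-3.25, 0.02, 2.22], [1.43, -3.13, 1.31]]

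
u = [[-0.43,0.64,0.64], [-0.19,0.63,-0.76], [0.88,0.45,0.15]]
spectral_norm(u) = 1.01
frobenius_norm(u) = 1.74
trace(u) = 0.35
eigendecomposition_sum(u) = [[-0.66+0.00j,(0.13-0j),(0.46-0j)], [(0.13-0j),(-0.03+0j),-0.09+0.00j], [(0.45-0j),-0.09+0.00j,-0.31+0.00j]] + [[(0.11+0.13j), (0.25-0.14j), 0.09+0.23j], [-0.16+0.24j, (0.33+0.36j), (-0.33+0.24j)], [(0.21+0.11j), 0.27-0.31j, (0.23+0.26j)]] + [[0.11-0.13j, 0.25+0.14j, (0.09-0.23j)], [(-0.16-0.24j), 0.33-0.36j, (-0.33-0.24j)], [0.21-0.11j, (0.27+0.31j), 0.23-0.26j]]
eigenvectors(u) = [[0.81+0.00j,(0.1-0.4j),(0.1+0.4j)], [-0.17+0.00j,0.70+0.00j,0.70-0.00j], [-0.56+0.00j,(-0.06-0.58j),-0.06+0.58j]]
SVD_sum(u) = [[0.0,-0.06,0.07],[-0.02,0.62,-0.77],[-0.00,0.09,-0.12]] + [[0.11, 0.65, 0.52], [-0.00, -0.01, -0.0], [0.07, 0.43, 0.34]] + [[-0.54, 0.05, 0.05], [-0.17, 0.02, 0.02], [0.81, -0.07, -0.08]]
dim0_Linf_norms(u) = [0.88, 0.64, 0.76]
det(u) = -1.01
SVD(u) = [[-0.09, -0.83, -0.54], [0.98, 0.01, -0.18], [0.15, -0.55, 0.82]] @ diag([1.0055293912947165, 1.0039038416285064, 0.9975909582619537]) @ [[-0.02, 0.63, -0.78], [-0.13, -0.77, -0.62], [0.99, -0.09, -0.09]]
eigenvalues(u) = [(-1+0j), (0.67+0.74j), (0.67-0.74j)]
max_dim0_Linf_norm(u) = 0.88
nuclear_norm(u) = 3.01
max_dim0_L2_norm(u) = 1.0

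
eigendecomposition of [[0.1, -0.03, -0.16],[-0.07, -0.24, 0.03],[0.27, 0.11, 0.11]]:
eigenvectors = [[(0.01-0.62j), (0.01+0.62j), (-0.04+0j)], [0.12j, -0.12j, (0.96+0j)], [(-0.77+0j), (-0.77-0j), -0.27+0.00j]]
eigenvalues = [(0.11+0.2j), (0.11-0.2j), (-0.25+0j)]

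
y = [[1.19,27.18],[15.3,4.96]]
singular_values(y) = [28.01, 14.63]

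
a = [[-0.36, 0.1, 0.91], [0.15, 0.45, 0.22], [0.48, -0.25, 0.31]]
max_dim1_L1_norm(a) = 1.37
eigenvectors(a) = [[0.91+0.00j, (0.36+0.32j), (0.36-0.32j)], [(-0.04+0j), 0.74+0.00j, 0.74-0.00j], [(-0.41+0j), 0.22+0.41j, (0.22-0.41j)]]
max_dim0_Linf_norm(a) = 0.91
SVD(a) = [[-0.96, 0.14, 0.24], [-0.25, -0.00, -0.97], [-0.14, -0.99, 0.04]] @ diag([1.0144552578687864, 0.6139796460005638, 0.4732964441863005]) @ [[0.24, -0.17, -0.96],  [-0.86, 0.42, -0.29],  [-0.46, -0.89, 0.04]]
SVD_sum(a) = [[-0.23, 0.17, 0.93], [-0.06, 0.04, 0.24], [-0.03, 0.02, 0.13]] + [[-0.07,0.04,-0.03],[0.00,-0.00,0.0],[0.52,-0.26,0.18]] + [[-0.05, -0.10, 0.01], [0.21, 0.41, -0.02], [-0.01, -0.02, 0.0]]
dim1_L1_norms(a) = [1.37, 0.82, 1.04]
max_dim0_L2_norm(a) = 0.99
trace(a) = 0.40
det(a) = -0.29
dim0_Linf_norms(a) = [0.48, 0.45, 0.91]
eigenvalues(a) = [(-0.78+0j), (0.59+0.19j), (0.59-0.19j)]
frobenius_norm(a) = 1.28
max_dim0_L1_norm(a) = 1.44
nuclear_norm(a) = 2.10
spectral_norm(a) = 1.01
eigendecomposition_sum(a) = [[(-0.57+0j), (0.14-0j), 0.45-0.00j], [0.02-0.00j, -0.01+0.00j, (-0.02+0j)], [0.26-0.00j, (-0.06+0j), -0.20+0.00j]] + [[0.10-0.05j,-0.02+0.24j,(0.23-0.14j)], [(0.06-0.17j),0.23+0.29j,(0.12-0.4j)], [(0.11-0.02j),(-0.09+0.21j),0.26-0.05j]] + [[0.10+0.05j, -0.02-0.24j, (0.23+0.14j)], [0.06+0.17j, 0.23-0.29j, 0.12+0.40j], [(0.11+0.02j), -0.09-0.21j, (0.26+0.05j)]]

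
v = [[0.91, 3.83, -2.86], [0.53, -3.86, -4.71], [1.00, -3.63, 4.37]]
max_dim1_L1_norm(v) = 9.1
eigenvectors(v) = [[0.35, -0.97, -0.71], [-0.87, -0.19, -0.36], [-0.34, 0.12, 0.61]]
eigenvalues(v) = [-5.91, 2.01, 5.32]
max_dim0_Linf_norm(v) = 4.71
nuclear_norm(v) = 14.92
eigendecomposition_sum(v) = [[-0.27, 1.93, 0.81], [0.67, -4.85, -2.03], [0.26, -1.9, -0.8]] + [[2.37, -0.1, 2.67], [0.46, -0.02, 0.51], [-0.30, 0.01, -0.34]] + [[-1.20, 2.01, -6.34], [-0.60, 1.01, -3.19], [1.04, -1.74, 5.51]]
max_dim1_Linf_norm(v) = 4.71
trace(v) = 1.42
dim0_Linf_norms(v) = [1.0, 3.86, 4.71]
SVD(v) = [[-0.61, -0.24, -0.76],[-0.23, 0.97, -0.13],[0.76, 0.10, -0.64]] @ diag([7.441547932086989, 6.080967133364547, 1.400072532903927]) @ [[0.01, -0.57, 0.82], [0.06, -0.82, -0.57], [-1.0, -0.06, -0.03]]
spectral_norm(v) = 7.44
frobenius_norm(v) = 9.71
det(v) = -63.36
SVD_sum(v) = [[-0.05, 2.55, -3.72],  [-0.02, 0.96, -1.4],  [0.07, -3.21, 4.67]] + [[-0.09, 1.21, 0.83], [0.37, -4.83, -3.32], [0.04, -0.48, -0.33]] + [[1.06, 0.06, 0.03], [0.18, 0.01, 0.0], [0.9, 0.05, 0.02]]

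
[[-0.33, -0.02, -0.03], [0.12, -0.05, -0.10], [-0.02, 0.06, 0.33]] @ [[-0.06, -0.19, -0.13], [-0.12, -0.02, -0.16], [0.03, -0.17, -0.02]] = [[0.02,  0.07,  0.05], [-0.00,  -0.0,  -0.01], [0.00,  -0.05,  -0.01]]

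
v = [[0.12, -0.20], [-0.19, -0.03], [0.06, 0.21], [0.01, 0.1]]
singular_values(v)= [0.31, 0.23]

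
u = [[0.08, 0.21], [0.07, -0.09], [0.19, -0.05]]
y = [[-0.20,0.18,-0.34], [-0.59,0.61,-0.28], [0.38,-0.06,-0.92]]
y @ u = [[-0.07, -0.04], [-0.06, -0.16], [-0.15, 0.13]]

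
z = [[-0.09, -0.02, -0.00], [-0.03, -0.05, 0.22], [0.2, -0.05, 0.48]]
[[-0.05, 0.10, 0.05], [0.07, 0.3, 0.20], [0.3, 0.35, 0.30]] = z@[[0.61, -1.22, -0.23], [-0.26, 0.25, -1.26], [0.35, 1.26, 0.58]]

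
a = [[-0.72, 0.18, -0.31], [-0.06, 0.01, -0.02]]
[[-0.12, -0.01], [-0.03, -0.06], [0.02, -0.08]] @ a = [[0.09, -0.02, 0.04], [0.03, -0.01, 0.01], [-0.01, 0.00, -0.00]]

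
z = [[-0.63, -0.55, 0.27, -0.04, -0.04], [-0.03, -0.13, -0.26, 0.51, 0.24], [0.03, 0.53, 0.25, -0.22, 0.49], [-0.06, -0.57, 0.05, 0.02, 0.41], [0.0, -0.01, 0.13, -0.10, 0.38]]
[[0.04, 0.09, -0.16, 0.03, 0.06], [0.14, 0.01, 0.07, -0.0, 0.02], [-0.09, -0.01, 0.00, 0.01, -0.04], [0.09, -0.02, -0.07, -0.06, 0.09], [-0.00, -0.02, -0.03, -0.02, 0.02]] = z@[[-0.06,-0.2,0.12,-0.14,0.01], [-0.11,0.04,0.1,0.08,-0.13], [-0.19,-0.06,-0.11,-0.04,0.0], [0.1,0.0,0.11,0.01,-0.02], [0.08,-0.02,-0.01,-0.04,0.05]]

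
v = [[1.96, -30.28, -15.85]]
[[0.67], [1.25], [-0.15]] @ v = [[1.31, -20.29, -10.62], [2.45, -37.85, -19.81], [-0.29, 4.54, 2.38]]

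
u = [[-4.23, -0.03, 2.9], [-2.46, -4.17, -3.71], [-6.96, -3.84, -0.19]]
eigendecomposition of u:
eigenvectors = [[0.38+0.30j, 0.38-0.30j, 0.39+0.00j], [-0.76+0.00j, -0.76-0.00j, (-0.73+0j)], [(-0.28+0.33j), (-0.28-0.33j), 0.56+0.00j]]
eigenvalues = [(-4.28+2.56j), (-4.28-2.56j), (-0.03+0j)]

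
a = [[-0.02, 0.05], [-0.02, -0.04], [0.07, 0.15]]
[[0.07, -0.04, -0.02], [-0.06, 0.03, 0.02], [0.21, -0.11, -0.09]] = a @ [[0.01, 0.08, -0.31], [1.38, -0.75, -0.45]]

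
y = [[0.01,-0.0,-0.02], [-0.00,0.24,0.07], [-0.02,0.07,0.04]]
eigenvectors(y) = [[-0.78, -0.63, 0.02],  [0.17, -0.25, -0.95],  [-0.61, 0.74, -0.3]]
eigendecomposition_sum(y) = [[-0.00, 0.00, -0.0], [0.0, -0.0, 0.00], [-0.00, 0.0, -0.0]] + [[0.01,0.01,-0.02],[0.01,0.00,-0.01],[-0.02,-0.01,0.02]] + [[0.00, -0.01, -0.00], [-0.01, 0.24, 0.08], [-0.00, 0.08, 0.02]]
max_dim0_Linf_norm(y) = 0.24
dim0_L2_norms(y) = [0.02, 0.25, 0.08]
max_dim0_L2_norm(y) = 0.25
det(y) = -0.00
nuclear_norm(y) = 0.30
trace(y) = 0.29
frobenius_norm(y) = 0.26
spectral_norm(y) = 0.26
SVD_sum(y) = [[0.0, -0.01, -0.00],  [-0.01, 0.24, 0.08],  [-0.0, 0.08, 0.02]] + [[0.01, 0.01, -0.02], [0.01, 0.00, -0.01], [-0.02, -0.01, 0.02]] + [[-0.00, 0.00, -0.00],[0.0, -0.00, 0.0],[-0.00, 0.0, -0.0]]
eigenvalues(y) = [-0.01, 0.03, 0.26]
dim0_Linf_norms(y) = [0.02, 0.24, 0.07]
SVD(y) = [[-0.02, -0.63, 0.78],[0.95, -0.25, -0.17],[0.3, 0.74, 0.61]] @ diag([0.26220975517656603, 0.03338737005753896, 0.00559712523410499]) @ [[-0.02, 0.95, 0.30], [-0.63, -0.25, 0.74], [-0.78, 0.17, -0.61]]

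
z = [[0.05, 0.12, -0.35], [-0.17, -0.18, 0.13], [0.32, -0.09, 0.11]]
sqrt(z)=[[0.45+0.00j, 0.13+0.00j, (-0.38+0j)], [(-0.31+0.18j), (-0.03+0.34j), 0.09+0.08j], [(0.3+0.06j), -0.18+0.12j, (0.5+0.03j)]]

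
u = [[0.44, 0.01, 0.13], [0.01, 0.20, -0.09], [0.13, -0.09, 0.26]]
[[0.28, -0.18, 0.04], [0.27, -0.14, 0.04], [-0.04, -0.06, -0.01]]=u @ [[0.59,-0.27,0.09], [1.34,-0.87,0.20], [0.02,-0.39,-0.02]]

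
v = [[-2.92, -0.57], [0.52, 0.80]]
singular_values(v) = [3.05, 0.67]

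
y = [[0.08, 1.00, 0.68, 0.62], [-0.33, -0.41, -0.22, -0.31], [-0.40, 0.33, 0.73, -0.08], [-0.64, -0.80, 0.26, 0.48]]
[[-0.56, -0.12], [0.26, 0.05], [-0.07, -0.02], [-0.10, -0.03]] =y @[[-0.02, -0.00], [-0.19, -0.04], [-0.08, -0.02], [-0.50, -0.11]]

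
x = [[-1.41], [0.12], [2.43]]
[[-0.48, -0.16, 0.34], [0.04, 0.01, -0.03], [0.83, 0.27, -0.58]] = x@ [[0.34, 0.11, -0.24]]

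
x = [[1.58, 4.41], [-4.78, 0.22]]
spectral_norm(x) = 5.39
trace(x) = 1.80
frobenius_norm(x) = 6.70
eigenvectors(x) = [[-0.10-0.69j,  (-0.1+0.69j)], [0.72+0.00j,  0.72-0.00j]]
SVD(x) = [[-0.68, 0.73], [0.73, 0.68]] @ diag([5.3870260482103145, 3.977593538297192]) @ [[-0.85, -0.53], [-0.53, 0.85]]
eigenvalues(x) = [(0.9+4.54j), (0.9-4.54j)]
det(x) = 21.43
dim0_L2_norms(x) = [5.03, 4.42]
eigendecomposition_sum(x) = [[(0.79+2.2j), (2.21-0.44j)], [(-2.39+0.47j), (0.11+2.34j)]] + [[(0.79-2.2j), 2.21+0.44j], [-2.39-0.47j, 0.11-2.34j]]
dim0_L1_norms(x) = [6.36, 4.63]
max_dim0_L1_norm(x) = 6.36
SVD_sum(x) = [[3.12, 1.94], [-3.35, -2.08]] + [[-1.54, 2.47], [-1.43, 2.30]]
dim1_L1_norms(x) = [5.99, 5.0]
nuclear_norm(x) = 9.36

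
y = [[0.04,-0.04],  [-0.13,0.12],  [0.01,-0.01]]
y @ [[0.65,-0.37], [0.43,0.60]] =[[0.01, -0.04],[-0.03, 0.12],[0.0, -0.01]]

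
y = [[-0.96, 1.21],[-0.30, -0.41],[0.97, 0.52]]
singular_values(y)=[1.57, 1.18]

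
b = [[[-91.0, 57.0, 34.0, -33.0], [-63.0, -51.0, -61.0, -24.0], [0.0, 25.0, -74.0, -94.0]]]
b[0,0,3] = -33.0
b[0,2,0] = 0.0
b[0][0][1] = 57.0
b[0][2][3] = -94.0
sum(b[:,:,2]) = -101.0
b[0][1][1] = -51.0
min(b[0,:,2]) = -74.0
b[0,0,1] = 57.0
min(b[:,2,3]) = -94.0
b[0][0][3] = -33.0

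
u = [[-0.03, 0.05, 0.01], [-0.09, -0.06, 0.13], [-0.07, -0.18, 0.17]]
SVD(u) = [[0.04,0.68,0.73], [-0.53,0.64,-0.56], [-0.85,-0.37,0.39]] @ diag([0.3017387002535195, 0.08515871044602476, 0.0013231796880061547]) @ [[0.35,0.62,-0.70], [-0.61,0.72,0.33], [0.71,0.32,0.63]]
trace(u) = 0.08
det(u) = 0.00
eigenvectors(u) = [[0.70+0.00j, 0.01-0.28j, 0.01+0.28j], [(0.32+0j), 0.52-0.36j, (0.52+0.36j)], [(0.64+0j), 0.72+0.00j, 0.72-0.00j]]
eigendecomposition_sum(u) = [[0j, (-0-0j), 0.00+0.00j], [0j, (-0-0j), 0.00+0.00j], [0j, (-0-0j), 0j]] + [[-0.02+0.01j, 0.03+0.04j, 0.00-0.03j], [-0.05-0.01j, (-0.03+0.09j), 0.06-0.04j], [(-0.04-0.04j), -0.09+0.07j, (0.08+0.01j)]] + [[(-0.02-0.01j), 0.03-0.04j, 0.00+0.03j], [-0.05+0.01j, (-0.03-0.09j), (0.06+0.04j)], [(-0.04+0.04j), -0.09-0.07j, 0.08-0.01j]]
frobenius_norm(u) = 0.31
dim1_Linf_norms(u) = [0.05, 0.13, 0.18]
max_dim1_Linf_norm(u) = 0.18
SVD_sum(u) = [[0.00,0.01,-0.01], [-0.06,-0.10,0.11], [-0.09,-0.16,0.18]] + [[-0.04, 0.04, 0.02],[-0.03, 0.04, 0.02],[0.02, -0.02, -0.01]] + [[0.00,  0.00,  0.00],[-0.0,  -0.0,  -0.00],[0.00,  0.00,  0.0]]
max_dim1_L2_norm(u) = 0.26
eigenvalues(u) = [0j, (0.04+0.12j), (0.04-0.12j)]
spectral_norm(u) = 0.30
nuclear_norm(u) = 0.39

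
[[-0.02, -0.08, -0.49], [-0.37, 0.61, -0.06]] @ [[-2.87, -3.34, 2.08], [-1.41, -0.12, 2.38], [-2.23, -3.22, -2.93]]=[[1.26, 1.65, 1.2],[0.34, 1.36, 0.86]]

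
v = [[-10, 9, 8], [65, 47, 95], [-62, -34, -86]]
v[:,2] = [8, 95, -86]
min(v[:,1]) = -34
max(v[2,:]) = -34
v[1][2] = 95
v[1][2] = 95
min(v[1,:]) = 47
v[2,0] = -62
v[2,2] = -86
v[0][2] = 8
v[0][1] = 9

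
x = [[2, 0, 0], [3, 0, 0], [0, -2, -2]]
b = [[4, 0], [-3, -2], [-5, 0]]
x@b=[[8, 0], [12, 0], [16, 4]]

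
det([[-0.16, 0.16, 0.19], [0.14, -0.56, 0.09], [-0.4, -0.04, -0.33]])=-0.072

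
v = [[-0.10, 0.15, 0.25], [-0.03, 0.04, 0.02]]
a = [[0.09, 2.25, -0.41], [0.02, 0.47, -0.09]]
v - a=[[-0.19,-2.1,0.66], [-0.05,-0.43,0.11]]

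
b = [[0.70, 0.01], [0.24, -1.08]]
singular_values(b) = [1.12, 0.68]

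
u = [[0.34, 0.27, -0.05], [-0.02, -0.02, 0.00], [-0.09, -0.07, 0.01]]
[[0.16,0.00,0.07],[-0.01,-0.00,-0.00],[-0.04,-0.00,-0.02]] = u @ [[0.49, 0.01, 0.22], [0.01, 0.0, 0.00], [0.22, 0.0, 0.16]]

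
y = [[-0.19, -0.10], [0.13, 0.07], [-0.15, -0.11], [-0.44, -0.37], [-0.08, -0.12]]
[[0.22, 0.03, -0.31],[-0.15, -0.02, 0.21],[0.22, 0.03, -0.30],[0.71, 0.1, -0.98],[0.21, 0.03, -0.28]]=y@[[-0.42, -0.06, 0.58], [-1.43, -0.21, 1.96]]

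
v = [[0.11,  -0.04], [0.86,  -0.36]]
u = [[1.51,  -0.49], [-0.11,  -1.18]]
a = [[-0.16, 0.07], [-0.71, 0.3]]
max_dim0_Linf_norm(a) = 0.71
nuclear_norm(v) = 0.95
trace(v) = -0.25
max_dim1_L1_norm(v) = 1.22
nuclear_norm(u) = 2.76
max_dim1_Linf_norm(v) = 0.86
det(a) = 0.00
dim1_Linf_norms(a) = [0.16, 0.71]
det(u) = -1.84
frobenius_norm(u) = 1.98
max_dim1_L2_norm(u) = 1.59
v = u @ a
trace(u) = 0.33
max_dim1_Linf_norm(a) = 0.71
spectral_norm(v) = 0.94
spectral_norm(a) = 0.79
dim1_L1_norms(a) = [0.23, 1.01]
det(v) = -0.01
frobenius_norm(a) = 0.79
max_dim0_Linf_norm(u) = 1.51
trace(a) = 0.14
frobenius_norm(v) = 0.94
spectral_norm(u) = 1.63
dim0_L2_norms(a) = [0.73, 0.31]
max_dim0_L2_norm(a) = 0.73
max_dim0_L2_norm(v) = 0.87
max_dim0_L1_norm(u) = 1.67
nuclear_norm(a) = 0.79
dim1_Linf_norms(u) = [1.51, 1.18]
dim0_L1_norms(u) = [1.62, 1.67]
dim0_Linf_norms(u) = [1.51, 1.18]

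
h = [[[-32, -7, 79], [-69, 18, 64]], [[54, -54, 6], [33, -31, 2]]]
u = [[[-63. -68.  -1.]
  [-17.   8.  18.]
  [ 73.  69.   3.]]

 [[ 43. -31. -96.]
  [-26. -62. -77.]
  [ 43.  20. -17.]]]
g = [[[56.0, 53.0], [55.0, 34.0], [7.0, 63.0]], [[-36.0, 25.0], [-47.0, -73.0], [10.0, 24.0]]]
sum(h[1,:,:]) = 10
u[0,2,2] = 3.0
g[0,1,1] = 34.0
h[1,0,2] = 6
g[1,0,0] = -36.0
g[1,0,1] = 25.0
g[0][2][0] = 7.0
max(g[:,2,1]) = 63.0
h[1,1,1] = -31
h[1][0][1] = -54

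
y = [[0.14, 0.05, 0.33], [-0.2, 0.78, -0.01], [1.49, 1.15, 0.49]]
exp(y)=[[1.45, 0.4, 0.49], [-0.36, 2.14, -0.08], [2.02, 2.38, 1.97]]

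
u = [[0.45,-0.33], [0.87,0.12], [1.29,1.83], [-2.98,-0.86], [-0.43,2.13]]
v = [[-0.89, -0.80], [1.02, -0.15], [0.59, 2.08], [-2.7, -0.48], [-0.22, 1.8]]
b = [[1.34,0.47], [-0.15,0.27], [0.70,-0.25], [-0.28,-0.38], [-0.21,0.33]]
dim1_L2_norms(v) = [1.2, 1.03, 2.16, 2.74, 1.81]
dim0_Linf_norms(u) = [2.98, 2.13]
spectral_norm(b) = 1.59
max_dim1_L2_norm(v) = 2.74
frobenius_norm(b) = 1.74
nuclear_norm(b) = 2.30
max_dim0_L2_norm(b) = 1.56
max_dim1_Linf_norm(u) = 2.98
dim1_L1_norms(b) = [1.81, 0.42, 0.95, 0.66, 0.54]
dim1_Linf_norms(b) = [1.34, 0.27, 0.7, 0.38, 0.33]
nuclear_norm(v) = 5.92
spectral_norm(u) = 3.80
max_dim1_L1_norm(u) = 3.84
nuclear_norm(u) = 6.25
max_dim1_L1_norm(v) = 3.18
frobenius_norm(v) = 4.24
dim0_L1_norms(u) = [6.02, 5.27]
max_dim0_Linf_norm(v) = 2.7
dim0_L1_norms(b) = [2.68, 1.7]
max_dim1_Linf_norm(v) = 2.7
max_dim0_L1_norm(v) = 5.42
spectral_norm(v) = 3.42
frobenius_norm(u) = 4.52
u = v + b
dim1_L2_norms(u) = [0.56, 0.88, 2.24, 3.1, 2.17]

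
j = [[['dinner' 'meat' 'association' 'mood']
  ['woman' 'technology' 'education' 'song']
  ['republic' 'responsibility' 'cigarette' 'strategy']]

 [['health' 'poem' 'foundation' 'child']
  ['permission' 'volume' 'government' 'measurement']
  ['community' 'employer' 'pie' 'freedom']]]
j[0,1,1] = 'technology'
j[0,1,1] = 'technology'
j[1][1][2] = 'government'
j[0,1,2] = 'education'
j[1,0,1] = 'poem'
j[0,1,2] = 'education'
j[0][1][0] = 'woman'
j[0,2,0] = 'republic'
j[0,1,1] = 'technology'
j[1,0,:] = ['health', 'poem', 'foundation', 'child']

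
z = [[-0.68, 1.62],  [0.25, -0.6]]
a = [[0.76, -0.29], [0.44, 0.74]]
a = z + [[1.44, -1.91], [0.19, 1.34]]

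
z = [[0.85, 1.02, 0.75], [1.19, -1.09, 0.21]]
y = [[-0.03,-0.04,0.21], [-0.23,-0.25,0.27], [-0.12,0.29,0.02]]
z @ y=[[-0.35, -0.07, 0.47], [0.19, 0.29, -0.04]]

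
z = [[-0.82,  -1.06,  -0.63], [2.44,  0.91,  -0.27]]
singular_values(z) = [2.86, 0.94]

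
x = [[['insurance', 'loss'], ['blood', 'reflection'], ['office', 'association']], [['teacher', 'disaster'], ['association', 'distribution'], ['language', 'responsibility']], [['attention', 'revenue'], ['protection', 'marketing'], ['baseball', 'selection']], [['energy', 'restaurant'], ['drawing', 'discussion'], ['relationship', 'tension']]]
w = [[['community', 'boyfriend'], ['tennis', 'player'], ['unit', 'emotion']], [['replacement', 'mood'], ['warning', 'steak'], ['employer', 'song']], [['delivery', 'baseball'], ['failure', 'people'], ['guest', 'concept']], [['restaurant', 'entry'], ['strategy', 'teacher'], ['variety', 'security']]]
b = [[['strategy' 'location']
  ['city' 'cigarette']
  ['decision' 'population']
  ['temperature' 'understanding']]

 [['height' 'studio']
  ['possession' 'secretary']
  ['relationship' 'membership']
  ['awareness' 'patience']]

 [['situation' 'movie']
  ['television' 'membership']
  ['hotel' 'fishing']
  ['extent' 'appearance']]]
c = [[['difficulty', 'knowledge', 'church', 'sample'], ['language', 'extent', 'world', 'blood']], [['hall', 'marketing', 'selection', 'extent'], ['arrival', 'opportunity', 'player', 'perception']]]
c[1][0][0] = 'hall'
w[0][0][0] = 'community'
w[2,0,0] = 'delivery'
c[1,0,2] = 'selection'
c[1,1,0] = 'arrival'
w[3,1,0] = 'strategy'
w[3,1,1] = 'teacher'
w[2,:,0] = ['delivery', 'failure', 'guest']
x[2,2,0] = 'baseball'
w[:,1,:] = [['tennis', 'player'], ['warning', 'steak'], ['failure', 'people'], ['strategy', 'teacher']]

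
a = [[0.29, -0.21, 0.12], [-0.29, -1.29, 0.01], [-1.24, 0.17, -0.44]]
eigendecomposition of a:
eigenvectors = [[(-0.29-0.01j),  (-0.29+0.01j),  (-0.13+0j)],[0.07+0.00j,  0.07-0.00j,  -0.99+0.00j],[(0.96+0j),  (0.96-0j),  0.01+0.00j]]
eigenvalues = [(-0.06+0.01j), (-0.06-0.01j), (-1.33+0j)]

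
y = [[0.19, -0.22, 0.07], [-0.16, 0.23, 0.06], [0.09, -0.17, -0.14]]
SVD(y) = [[-0.62,-0.68,0.39], [0.64,-0.14,0.76], [-0.46,0.72,0.52]] @ diag([0.44914947748321843, 0.16237211759690992, 0.0002056785043965521]) @ [[-0.58, 0.80, 0.13], [-0.26, -0.03, -0.97], [-0.77, -0.59, 0.23]]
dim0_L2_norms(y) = [0.26, 0.36, 0.17]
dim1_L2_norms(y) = [0.3, 0.29, 0.24]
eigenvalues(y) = [0.4, -0.0, -0.12]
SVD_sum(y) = [[0.16, -0.22, -0.04], [-0.17, 0.23, 0.04], [0.12, -0.17, -0.03]] + [[0.03, 0.00, 0.11], [0.01, 0.0, 0.02], [-0.03, -0.0, -0.11]] + [[-0.00, -0.00, 0.0],[-0.00, -0.00, 0.0],[-0.0, -0.0, 0.0]]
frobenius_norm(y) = 0.48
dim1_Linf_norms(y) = [0.22, 0.23, 0.17]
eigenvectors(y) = [[-0.74,  0.77,  -0.44],[0.60,  0.59,  -0.35],[-0.31,  -0.23,  0.83]]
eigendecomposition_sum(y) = [[0.19, -0.25, -0.00], [-0.16, 0.2, 0.00], [0.08, -0.11, -0.00]] + [[-0.00,-0.00,-0.0], [-0.0,-0.0,-0.00], [0.00,0.0,0.0]] + [[-0.00, 0.03, 0.07], [-0.0, 0.03, 0.06], [0.01, -0.06, -0.14]]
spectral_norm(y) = 0.45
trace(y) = 0.28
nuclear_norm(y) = 0.61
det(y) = 0.00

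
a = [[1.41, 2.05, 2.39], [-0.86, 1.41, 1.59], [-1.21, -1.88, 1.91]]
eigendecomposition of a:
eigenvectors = [[(-0.71+0j),-0.71-0.00j,(0.8+0j)], [(-0.28-0.34j),(-0.28+0.34j),(-0.43+0j)], [0.18-0.52j,0.18+0.52j,0.41+0.00j]]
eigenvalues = [(1.61+2.75j), (1.61-2.75j), (1.52+0j)]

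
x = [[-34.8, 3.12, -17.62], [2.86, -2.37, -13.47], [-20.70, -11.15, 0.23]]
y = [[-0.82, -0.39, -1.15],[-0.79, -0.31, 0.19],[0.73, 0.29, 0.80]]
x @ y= [[13.21, 7.49, 26.52], [-10.31, -4.29, -14.52], [25.95, 11.6, 21.87]]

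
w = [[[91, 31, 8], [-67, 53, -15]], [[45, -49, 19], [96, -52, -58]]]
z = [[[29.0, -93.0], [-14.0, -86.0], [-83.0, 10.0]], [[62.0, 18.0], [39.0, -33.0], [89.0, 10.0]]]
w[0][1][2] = -15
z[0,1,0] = -14.0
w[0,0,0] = 91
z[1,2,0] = 89.0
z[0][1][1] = -86.0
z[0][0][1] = -93.0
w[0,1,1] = 53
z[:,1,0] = [-14.0, 39.0]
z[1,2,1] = 10.0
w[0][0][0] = 91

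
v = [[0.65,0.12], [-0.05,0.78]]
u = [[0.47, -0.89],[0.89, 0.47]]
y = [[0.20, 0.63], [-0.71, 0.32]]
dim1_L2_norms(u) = [1.01, 1.01]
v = y @ u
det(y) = 0.51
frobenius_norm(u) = 1.42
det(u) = 1.01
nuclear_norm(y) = 1.44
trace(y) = 0.52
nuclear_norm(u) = 2.01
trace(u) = 0.94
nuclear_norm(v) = 1.44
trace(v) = 1.43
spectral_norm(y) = 0.79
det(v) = 0.51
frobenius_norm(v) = 1.02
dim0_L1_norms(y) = [0.91, 0.95]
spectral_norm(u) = 1.01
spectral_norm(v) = 0.79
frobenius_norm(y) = 1.02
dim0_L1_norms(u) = [1.36, 1.36]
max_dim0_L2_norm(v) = 0.79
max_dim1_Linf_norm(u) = 0.89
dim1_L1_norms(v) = [0.77, 0.83]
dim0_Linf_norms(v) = [0.65, 0.78]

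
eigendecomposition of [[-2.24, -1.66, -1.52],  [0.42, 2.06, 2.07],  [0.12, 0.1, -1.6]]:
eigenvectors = [[0.37+0.00j, -0.91+0.00j, (-0.91-0j)], [(-0.93+0j), -0.05-0.13j, (-0.05+0.13j)], [(-0.01+0j), (0.29+0.25j), 0.29-0.25j]]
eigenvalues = [(1.92+0j), (-1.85+0.17j), (-1.85-0.17j)]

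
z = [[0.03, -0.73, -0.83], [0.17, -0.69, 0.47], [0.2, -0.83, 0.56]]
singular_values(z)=[1.35, 1.08, 0.0]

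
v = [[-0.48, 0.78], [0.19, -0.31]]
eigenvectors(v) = [[-0.93, -0.85], [0.37, -0.52]]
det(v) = 0.00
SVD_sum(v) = [[-0.48, 0.78], [0.19, -0.31]] + [[-0.0, -0.00], [-0.00, -0.00]]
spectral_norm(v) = 0.99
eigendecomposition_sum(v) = [[-0.48, 0.78], [0.19, -0.31]] + [[-0.0, -0.0], [-0.00, -0.0]]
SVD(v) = [[-0.93, 0.37], [0.37, 0.93]] @ diag([0.985393134362147, 0.0006088940333325596]) @ [[0.52, -0.85], [-0.85, -0.52]]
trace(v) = -0.79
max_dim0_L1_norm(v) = 1.09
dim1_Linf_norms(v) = [0.78, 0.31]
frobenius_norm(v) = 0.99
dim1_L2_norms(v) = [0.92, 0.36]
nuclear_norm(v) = 0.99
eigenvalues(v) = [-0.79, -0.0]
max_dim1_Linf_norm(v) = 0.78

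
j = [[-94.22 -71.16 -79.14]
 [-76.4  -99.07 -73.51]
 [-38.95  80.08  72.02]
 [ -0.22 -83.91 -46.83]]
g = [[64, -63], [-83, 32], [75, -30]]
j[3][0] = -0.22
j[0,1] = -71.16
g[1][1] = 32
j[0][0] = -94.22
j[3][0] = -0.22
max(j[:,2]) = 72.02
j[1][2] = -73.51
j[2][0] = -38.95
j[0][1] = -71.16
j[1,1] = -99.07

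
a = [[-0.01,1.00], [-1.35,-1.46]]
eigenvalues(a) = [(-0.74+0.91j), (-0.74-0.91j)]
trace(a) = -1.47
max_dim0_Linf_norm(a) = 1.46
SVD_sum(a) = [[0.47,0.65], [-1.15,-1.60]] + [[-0.48, 0.35], [-0.2, 0.14]]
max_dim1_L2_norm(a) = 1.99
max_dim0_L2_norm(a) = 1.77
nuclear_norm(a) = 2.77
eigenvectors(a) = [[(-0.41-0.51j), -0.41+0.51j], [(0.76+0j), (0.76-0j)]]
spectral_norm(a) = 2.13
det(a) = 1.36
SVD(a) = [[0.38, -0.93], [-0.93, -0.38]] @ diag([2.1317690239553566, 0.6401256349377267]) @ [[0.58, 0.81], [0.81, -0.58]]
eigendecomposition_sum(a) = [[(-0.01+0.75j), 0.50+0.40j], [-0.68-0.55j, -0.73+0.16j]] + [[-0.01-0.75j, (0.5-0.4j)],[(-0.68+0.55j), -0.73-0.16j]]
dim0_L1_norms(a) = [1.36, 2.46]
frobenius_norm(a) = 2.23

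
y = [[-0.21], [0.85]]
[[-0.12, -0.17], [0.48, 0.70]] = y @ [[0.56, 0.82]]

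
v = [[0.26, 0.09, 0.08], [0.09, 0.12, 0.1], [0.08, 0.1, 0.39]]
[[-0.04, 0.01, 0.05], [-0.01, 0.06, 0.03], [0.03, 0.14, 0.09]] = v@[[-0.19, -0.16, 0.13], [-0.07, 0.36, -0.04], [0.14, 0.29, 0.22]]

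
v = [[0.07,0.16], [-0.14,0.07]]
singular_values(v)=[0.18, 0.16]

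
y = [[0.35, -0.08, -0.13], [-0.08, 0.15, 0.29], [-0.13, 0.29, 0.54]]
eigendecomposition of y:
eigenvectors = [[0.35, -0.93, -0.03], [-0.44, -0.14, -0.89], [-0.82, -0.33, 0.46]]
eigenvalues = [0.75, 0.29, -0.0]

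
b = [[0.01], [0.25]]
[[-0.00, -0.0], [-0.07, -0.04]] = b @[[-0.27, -0.16]]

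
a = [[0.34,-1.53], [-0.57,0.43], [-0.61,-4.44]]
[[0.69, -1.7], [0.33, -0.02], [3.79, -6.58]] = a@[[-1.11, 1.04], [-0.7, 1.34]]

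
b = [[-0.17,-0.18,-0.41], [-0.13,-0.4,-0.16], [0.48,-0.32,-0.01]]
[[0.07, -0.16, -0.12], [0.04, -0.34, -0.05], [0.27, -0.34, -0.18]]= b @ [[0.47,-0.13,-0.32], [-0.13,0.85,0.08], [-0.32,0.08,0.39]]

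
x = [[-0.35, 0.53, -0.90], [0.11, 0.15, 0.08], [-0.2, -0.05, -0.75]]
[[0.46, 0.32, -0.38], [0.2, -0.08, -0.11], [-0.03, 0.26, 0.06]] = x@[[0.64, -0.46, 0.07], [0.96, -0.08, -0.75], [-0.2, -0.22, -0.05]]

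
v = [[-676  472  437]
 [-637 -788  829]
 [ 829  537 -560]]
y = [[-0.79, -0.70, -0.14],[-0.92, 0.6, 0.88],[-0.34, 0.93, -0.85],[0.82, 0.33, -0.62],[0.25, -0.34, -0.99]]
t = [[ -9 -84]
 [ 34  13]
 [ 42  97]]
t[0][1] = -84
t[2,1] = 97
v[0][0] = -676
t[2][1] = 97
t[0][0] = -9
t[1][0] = 34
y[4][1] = -0.342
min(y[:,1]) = -0.7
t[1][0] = 34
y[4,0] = 0.25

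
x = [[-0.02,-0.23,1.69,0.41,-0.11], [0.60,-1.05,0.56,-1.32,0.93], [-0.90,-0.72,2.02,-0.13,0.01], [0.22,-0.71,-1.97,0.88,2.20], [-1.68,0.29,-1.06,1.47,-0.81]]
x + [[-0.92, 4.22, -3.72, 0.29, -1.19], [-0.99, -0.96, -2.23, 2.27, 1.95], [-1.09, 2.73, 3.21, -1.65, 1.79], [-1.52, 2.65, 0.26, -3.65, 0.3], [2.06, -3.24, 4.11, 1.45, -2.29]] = [[-0.94, 3.99, -2.03, 0.7, -1.3], [-0.39, -2.01, -1.67, 0.95, 2.88], [-1.99, 2.01, 5.23, -1.78, 1.80], [-1.30, 1.94, -1.71, -2.77, 2.5], [0.38, -2.95, 3.05, 2.92, -3.10]]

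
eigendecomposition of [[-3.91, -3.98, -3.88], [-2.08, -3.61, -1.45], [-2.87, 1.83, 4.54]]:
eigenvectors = [[0.36,-0.83,0.48], [0.07,-0.55,-0.75], [-0.93,-0.12,0.46]]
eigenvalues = [5.5, -7.09, -1.4]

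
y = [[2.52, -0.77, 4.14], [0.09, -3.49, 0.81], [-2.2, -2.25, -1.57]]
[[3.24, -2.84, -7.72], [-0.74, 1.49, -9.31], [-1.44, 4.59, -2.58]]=y @ [[-0.89, -2.09, -0.46], [0.52, -0.36, 2.39], [1.42, 0.52, -1.14]]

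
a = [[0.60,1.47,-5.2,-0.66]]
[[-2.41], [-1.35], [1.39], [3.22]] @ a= [[-1.45, -3.54, 12.53, 1.59], [-0.81, -1.98, 7.02, 0.89], [0.83, 2.04, -7.23, -0.92], [1.93, 4.73, -16.74, -2.13]]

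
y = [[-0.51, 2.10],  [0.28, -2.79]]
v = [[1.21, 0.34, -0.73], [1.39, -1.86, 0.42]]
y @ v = [[2.3, -4.08, 1.25], [-3.54, 5.28, -1.38]]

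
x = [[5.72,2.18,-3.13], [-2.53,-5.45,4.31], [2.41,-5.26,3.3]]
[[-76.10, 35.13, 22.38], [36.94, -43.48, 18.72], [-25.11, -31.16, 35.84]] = x @ [[-11.79, -0.02, -0.25], [1.97, -2.04, -20.78], [4.14, -12.68, -22.08]]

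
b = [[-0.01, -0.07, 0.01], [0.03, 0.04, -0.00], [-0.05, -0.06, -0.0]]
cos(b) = [[1.0, 0.0, 0.00],[-0.0, 1.0, -0.00],[0.00, -0.00, 1.00]]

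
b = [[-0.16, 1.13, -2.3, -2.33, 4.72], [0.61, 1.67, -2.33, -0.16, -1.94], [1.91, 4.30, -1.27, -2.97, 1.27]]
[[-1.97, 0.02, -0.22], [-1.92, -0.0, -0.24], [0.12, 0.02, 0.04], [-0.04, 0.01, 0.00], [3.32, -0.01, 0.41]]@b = [[-0.09, -3.14, 4.76, 5.24, -9.62], [-0.15, -3.20, 4.72, 5.19, -9.37], [0.07, 0.34, -0.37, -0.40, 0.58], [0.01, -0.03, 0.07, 0.09, -0.21], [0.25, 5.5, -8.13, -8.95, 16.21]]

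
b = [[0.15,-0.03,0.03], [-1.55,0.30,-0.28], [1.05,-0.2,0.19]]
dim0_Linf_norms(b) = [1.55, 0.3, 0.28]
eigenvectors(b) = [[-0.08, 0.26, 0.09], [0.83, 0.67, 0.88], [-0.56, -0.69, 0.46]]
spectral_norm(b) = 1.94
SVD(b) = [[-0.08, -0.86, 0.51], [0.83, 0.23, 0.52], [-0.56, 0.46, 0.69]] @ diag([1.9426229643476507, 0.003183783904868036, 0.002425264768052947]) @ [[-0.97, 0.19, -0.17], [0.26, 0.68, -0.69], [0.01, 0.71, 0.71]]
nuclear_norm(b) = 1.95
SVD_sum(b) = [[0.15, -0.03, 0.03], [-1.55, 0.3, -0.28], [1.05, -0.2, 0.19]] + [[-0.00,-0.0,0.0], [0.0,0.00,-0.0], [0.00,0.00,-0.0]] + [[0.0, 0.00, 0.0], [0.0, 0.00, 0.00], [0.00, 0.00, 0.0]]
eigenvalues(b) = [0.65, -0.01, 0.0]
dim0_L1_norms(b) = [2.75, 0.53, 0.5]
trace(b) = 0.64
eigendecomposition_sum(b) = [[0.16, -0.03, 0.03], [-1.54, 0.3, -0.28], [1.03, -0.2, 0.19]] + [[-0.01, 0.0, 0.00], [-0.02, 0.0, 0.00], [0.02, -0.00, -0.0]] + [[0.00, 0.00, 0.00], [0.0, 0.00, 0.00], [0.0, 0.0, 0.0]]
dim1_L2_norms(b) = [0.16, 1.6, 1.09]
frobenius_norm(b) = 1.94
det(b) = -0.00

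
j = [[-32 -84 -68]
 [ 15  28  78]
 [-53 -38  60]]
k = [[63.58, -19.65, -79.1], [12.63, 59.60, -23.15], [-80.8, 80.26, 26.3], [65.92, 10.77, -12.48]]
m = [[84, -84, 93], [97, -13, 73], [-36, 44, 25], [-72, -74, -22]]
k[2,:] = [-80.8, 80.26, 26.3]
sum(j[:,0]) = -70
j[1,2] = 78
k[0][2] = -79.1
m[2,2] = 25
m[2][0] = -36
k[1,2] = -23.15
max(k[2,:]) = 80.26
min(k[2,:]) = -80.8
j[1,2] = 78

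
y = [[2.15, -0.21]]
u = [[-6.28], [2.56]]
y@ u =[[-14.04]]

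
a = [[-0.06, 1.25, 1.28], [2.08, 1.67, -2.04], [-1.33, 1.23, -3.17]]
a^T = [[-0.06, 2.08, -1.33], [1.25, 1.67, 1.23], [1.28, -2.04, -3.17]]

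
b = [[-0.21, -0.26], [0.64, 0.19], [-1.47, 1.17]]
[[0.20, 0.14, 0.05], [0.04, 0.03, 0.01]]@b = [[-0.03, 0.03], [-0.00, 0.01]]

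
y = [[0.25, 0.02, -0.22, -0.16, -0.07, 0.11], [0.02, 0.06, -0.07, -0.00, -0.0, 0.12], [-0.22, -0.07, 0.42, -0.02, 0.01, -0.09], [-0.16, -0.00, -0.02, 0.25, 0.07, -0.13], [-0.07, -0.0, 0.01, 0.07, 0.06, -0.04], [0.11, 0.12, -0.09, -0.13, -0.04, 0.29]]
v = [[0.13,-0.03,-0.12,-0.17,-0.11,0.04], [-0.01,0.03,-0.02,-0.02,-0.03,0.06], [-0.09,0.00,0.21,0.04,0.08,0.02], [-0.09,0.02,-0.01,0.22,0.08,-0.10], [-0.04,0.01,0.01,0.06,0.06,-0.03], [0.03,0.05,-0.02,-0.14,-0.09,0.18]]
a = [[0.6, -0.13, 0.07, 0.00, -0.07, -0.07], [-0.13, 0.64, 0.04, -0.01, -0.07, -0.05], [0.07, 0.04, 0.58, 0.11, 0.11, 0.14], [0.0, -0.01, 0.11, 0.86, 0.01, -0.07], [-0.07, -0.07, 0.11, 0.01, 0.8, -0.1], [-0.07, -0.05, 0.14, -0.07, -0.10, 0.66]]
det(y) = -0.00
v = y @ a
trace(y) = 1.33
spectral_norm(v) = 0.46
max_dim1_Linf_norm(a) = 0.86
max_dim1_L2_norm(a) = 0.87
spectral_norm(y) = 0.70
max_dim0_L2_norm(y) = 0.49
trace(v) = 0.83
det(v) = -0.00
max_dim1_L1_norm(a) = 1.16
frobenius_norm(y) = 0.82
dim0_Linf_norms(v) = [0.13, 0.05, 0.21, 0.22, 0.11, 0.18]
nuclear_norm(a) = 4.14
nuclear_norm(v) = 0.87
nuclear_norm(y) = 1.34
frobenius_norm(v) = 0.54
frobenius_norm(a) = 1.77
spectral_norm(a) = 0.93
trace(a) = 4.14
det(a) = 0.07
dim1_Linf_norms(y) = [0.25, 0.12, 0.42, 0.25, 0.07, 0.29]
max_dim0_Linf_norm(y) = 0.42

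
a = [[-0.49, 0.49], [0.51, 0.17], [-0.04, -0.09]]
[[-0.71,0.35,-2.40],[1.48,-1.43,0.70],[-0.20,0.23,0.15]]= a @ [[2.53,-2.29,2.25], [1.09,-1.57,-2.64]]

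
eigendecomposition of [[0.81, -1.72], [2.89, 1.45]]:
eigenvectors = [[(0.09-0.6j),  (0.09+0.6j)], [-0.79+0.00j,  -0.79-0.00j]]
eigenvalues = [(1.13+2.21j), (1.13-2.21j)]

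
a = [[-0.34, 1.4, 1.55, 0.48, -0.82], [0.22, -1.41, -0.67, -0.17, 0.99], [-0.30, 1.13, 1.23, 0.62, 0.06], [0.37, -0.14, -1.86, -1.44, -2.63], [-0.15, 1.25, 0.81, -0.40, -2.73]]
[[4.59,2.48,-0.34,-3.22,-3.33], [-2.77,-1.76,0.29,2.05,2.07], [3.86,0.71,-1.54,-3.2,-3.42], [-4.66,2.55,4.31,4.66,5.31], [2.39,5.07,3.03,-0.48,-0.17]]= a@[[-0.64, -1.64, -0.2, -1.62, 1.49], [1.06, -0.33, -1.16, -1.60, -1.66], [1.87, 1.49, 0.80, -1.27, -1.36], [0.26, -1.89, -1.94, -0.43, 1.06], [0.16, -1.2, -1.11, -0.78, -1.34]]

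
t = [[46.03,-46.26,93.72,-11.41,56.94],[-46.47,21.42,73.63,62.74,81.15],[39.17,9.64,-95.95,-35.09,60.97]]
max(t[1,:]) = 81.15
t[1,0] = -46.47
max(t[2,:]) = 60.97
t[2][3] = -35.09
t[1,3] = 62.74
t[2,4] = 60.97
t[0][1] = -46.26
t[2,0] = 39.17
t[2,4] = 60.97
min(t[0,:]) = -46.26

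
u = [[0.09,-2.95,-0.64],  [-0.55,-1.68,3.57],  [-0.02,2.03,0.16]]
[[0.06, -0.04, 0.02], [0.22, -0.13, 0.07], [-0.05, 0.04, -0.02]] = u @ [[-0.18, 0.11, -0.04],[-0.03, 0.02, -0.01],[0.02, -0.01, 0.01]]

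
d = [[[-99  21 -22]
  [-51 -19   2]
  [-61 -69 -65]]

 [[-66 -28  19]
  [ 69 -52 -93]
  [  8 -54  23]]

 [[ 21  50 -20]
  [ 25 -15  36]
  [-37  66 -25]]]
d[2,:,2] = [-20, 36, -25]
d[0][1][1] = -19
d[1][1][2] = -93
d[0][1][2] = 2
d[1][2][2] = 23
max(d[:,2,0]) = 8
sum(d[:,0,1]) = 43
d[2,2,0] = -37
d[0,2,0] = -61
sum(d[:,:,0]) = -191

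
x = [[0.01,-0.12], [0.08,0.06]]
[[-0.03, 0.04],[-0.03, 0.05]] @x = [[0.00, 0.01], [0.00, 0.01]]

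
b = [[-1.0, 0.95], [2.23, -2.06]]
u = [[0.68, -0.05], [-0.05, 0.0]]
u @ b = [[-0.79, 0.75],[0.05, -0.05]]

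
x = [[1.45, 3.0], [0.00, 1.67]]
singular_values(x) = [3.67, 0.66]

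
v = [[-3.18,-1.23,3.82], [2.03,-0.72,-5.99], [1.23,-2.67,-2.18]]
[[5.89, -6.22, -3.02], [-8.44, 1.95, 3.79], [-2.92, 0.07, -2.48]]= v @ [[-0.18,2.03,-0.94],[-0.1,0.68,1.41],[1.36,0.28,-1.12]]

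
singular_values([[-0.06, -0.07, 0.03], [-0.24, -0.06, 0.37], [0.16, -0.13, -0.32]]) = [0.57, 0.16, 0.02]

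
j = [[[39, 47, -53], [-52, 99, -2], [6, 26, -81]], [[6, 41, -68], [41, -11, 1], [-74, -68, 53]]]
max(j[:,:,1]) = 99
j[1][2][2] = 53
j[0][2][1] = 26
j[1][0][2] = -68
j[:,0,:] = [[39, 47, -53], [6, 41, -68]]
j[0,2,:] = [6, 26, -81]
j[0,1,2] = -2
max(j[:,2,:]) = 53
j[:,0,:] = [[39, 47, -53], [6, 41, -68]]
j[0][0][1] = 47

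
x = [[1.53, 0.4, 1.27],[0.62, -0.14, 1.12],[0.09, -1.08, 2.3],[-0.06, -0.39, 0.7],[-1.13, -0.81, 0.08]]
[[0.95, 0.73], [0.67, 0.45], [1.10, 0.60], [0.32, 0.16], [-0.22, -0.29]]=x @ [[0.23, 0.00],[-0.0, 0.4],[0.47, 0.45]]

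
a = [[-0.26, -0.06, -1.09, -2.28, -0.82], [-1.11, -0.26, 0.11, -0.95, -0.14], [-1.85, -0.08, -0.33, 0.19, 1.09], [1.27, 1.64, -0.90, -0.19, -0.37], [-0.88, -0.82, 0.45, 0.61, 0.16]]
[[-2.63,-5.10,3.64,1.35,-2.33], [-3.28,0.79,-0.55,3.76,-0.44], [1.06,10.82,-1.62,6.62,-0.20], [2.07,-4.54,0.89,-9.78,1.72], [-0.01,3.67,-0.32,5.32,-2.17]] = a@[[0.67,-2.77,0.50,-2.42,1.27], [-0.56,-0.21,-1.78,-4.32,2.22], [-3.16,-1.44,-2.9,-0.94,2.93], [2.35,1.63,0.40,-0.26,-1.78], [0.70,4.49,-1.72,1.41,3.33]]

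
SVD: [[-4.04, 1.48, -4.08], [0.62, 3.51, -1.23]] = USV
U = [[-0.95, -0.31],[-0.31, 0.95]]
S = [6.14, 3.42]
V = [[0.59, -0.41, 0.69], [0.54, 0.84, 0.03]]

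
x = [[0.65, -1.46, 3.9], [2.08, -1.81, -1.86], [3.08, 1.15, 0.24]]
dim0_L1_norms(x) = [5.81, 4.42, 6.0]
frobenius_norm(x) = 6.30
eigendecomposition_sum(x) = [[(2.02-0j), -0.08+0.00j, (2.19+0j)],[0.17-0.00j, (-0.01+0j), (0.18+0j)],[(1.75-0j), (-0.07+0j), 1.89+0.00j]] + [[-0.68+0.41j,-0.69-0.72j,(0.86-0.41j)], [0.96+0.96j,(-0.9+1.43j),(-1.02-1.24j)], [0.67-0.35j,0.61+0.71j,-0.83+0.33j]] + [[(-0.68-0.41j), -0.69+0.72j, 0.86+0.41j], [0.96-0.96j, -0.90-1.43j, (-1.02+1.24j)], [0.67+0.35j, 0.61-0.71j, (-0.83-0.33j)]]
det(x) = 41.27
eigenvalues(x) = [(3.91+0j), (-2.41+2.18j), (-2.41-2.18j)]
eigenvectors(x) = [[(-0.75+0j), -0.11+0.45j, -0.11-0.45j], [(-0.06+0j), (0.78+0j), 0.78-0.00j], [(-0.65+0j), 0.13-0.41j, (0.13+0.41j)]]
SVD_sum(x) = [[-0.33, -0.62, 3.95], [0.14, 0.27, -1.7], [0.02, 0.03, -0.19]] + [[1.09, -0.18, 0.06],[2.21, -0.37, 0.13],[2.81, -0.47, 0.16]] + [[-0.10, -0.65, -0.11], [-0.27, -1.71, -0.29], [0.25, 1.59, 0.27]]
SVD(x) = [[-0.92, -0.29, -0.27], [0.39, -0.59, -0.7], [0.05, -0.75, 0.66]] @ diag([4.370477317718764, 3.794492206931652, 2.488665688042646]) @ [[0.08, 0.16, -0.98], [-0.98, 0.17, -0.06], [0.15, 0.97, 0.17]]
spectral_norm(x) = 4.37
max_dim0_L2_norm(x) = 4.33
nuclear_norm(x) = 10.65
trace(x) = -0.92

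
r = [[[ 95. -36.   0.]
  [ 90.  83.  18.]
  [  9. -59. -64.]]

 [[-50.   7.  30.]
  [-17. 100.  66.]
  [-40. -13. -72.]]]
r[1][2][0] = -40.0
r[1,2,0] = -40.0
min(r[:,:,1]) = -59.0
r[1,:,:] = [[-50.0, 7.0, 30.0], [-17.0, 100.0, 66.0], [-40.0, -13.0, -72.0]]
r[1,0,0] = -50.0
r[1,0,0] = -50.0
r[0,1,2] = 18.0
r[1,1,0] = -17.0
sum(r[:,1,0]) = 73.0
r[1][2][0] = -40.0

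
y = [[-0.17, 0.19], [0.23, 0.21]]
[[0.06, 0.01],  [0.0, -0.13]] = y @ [[-0.16, -0.33], [0.19, -0.24]]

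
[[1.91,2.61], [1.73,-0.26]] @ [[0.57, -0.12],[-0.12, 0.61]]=[[0.78,1.36], [1.02,-0.37]]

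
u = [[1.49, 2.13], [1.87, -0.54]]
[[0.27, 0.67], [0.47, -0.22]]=u @[[0.24, -0.02], [-0.04, 0.33]]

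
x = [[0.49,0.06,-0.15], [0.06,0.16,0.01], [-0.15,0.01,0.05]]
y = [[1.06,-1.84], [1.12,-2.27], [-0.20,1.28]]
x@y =[[0.62, -1.23], [0.24, -0.46], [-0.16, 0.32]]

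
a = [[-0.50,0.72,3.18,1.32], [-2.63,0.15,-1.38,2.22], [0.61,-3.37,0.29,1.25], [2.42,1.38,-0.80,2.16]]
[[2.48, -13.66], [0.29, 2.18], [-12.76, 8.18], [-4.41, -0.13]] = a @ [[-1.72,0.60], [2.88,-2.72], [0.58,-3.47], [-1.74,-0.28]]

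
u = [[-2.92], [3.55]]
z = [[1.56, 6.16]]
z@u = [[17.31]]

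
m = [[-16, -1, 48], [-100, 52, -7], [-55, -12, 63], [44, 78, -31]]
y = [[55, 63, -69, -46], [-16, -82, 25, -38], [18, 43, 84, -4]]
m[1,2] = -7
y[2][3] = -4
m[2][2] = 63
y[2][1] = 43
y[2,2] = 84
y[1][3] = -38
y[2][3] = -4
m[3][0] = 44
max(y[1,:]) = 25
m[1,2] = -7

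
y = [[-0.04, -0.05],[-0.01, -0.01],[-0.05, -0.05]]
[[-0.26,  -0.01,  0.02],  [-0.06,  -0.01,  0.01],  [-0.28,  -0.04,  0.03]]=y@ [[1.42,2.32,-1.77], [4.1,-1.61,1.11]]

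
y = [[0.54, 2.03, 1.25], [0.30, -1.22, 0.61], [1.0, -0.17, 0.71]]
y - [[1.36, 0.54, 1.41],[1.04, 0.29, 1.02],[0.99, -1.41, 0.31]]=[[-0.82, 1.49, -0.16], [-0.74, -1.51, -0.41], [0.01, 1.24, 0.40]]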